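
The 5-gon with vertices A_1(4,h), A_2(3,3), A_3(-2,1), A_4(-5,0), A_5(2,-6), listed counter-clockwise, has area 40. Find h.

The doubled signed area Σ (x_i y_{i+1} − x_{i+1} y_i) is linear in h.
With h=0 it equals 80; the coefficient of h is -1 (from the two edges through A_1).
So -1·h + 80 = 2·40 = 80 ⇒ h = 0.

0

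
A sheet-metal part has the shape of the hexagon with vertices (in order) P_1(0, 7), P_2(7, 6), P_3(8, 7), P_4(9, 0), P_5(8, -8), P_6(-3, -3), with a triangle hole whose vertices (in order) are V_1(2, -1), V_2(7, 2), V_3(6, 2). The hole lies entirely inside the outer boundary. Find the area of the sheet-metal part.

Outer boundary:
Σ = (-49) + (1) + (-63) + (-72) + (-48) + (-21) = -252
Area = |Σ|/2 = 126.
Hole:
Σ = (11) + (2) + (-10) = 3
Area = |Σ|/2 = 1.5.
Net area = 126 − 1.5 = 124.5.

124.5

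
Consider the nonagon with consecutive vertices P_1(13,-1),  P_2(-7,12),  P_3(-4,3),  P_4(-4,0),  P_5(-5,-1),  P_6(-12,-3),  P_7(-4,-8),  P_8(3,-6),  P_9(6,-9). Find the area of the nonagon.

P_1→P_2: (13)(12) − (-7)(-1) = 149
P_2→P_3: (-7)(3) − (-4)(12) = 27
P_3→P_4: (-4)(0) − (-4)(3) = 12
P_4→P_5: (-4)(-1) − (-5)(0) = 4
P_5→P_6: (-5)(-3) − (-12)(-1) = 3
P_6→P_7: (-12)(-8) − (-4)(-3) = 84
P_7→P_8: (-4)(-6) − (3)(-8) = 48
P_8→P_9: (3)(-9) − (6)(-6) = 9
P_9→P_1: (6)(-1) − (13)(-9) = 111
Σ = 447
Area = |Σ|/2 = 223.5.

223.5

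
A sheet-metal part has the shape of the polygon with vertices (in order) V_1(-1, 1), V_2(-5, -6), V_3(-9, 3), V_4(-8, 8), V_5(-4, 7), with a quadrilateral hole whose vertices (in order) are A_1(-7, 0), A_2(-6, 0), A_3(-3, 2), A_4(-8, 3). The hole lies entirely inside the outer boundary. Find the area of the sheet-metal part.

Outer boundary:
Apply the surveyor's formula: 2A = Σ (x_i·y_{i+1} − x_{i+1}·y_i), indices taken mod 5.
Σ = (11) + (-69) + (-48) + (-24) + (3) = -127
Area = |Σ|/2 = 63.5.
Hole:
Apply the shoelace formula: 2A = Σ (x_i·y_{i+1} − x_{i+1}·y_i), indices taken mod 4.
Σ = (0) + (-12) + (7) + (21) = 16
Area = |Σ|/2 = 8.
Net area = 63.5 − 8 = 55.5.

55.5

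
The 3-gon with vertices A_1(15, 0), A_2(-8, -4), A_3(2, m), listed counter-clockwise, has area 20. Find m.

-4

Write out the shoelace sum; only the two edges meeting at A_3 involve m:
2·Area = [((-8)·m − 2·(-4)) + (2·0 − 15·m)] + -60
       = -23·m + -52 = 40
⇒ m = -4.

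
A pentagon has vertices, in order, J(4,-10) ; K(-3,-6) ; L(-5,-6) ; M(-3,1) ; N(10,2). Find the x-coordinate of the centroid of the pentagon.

466/213

Apply the shoelace (surveyor's) formula. First the cross-terms c_i = x_i·y_{i+1} − x_{i+1}·y_i:
  -54, -12, -23, -16, -108  ⇒  2A = -213, A = -106.5.
Then Σ (x_i + x_{i+1})·c_i = -1398, so x̄ = -1398 / (6·(-106.5)) = 466/213.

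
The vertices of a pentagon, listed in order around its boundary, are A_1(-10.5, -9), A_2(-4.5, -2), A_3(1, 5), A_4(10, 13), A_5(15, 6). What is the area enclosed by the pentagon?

Cross-terms: -19.5, -20.5, -37, -135, -72  ⇒  Σ = -284
Area = |Σ|/2 = 142.

142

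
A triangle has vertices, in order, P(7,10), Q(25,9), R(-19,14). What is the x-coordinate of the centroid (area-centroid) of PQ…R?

13/3

Apply the surveyor's formula. First the cross-terms c_i = x_i·y_{i+1} − x_{i+1}·y_i:
  -187, 521, -288  ⇒  2A = 46, A = 23.
Then Σ (x_i + x_{i+1})·c_i = 598, so x̄ = 598 / (6·23) = 13/3.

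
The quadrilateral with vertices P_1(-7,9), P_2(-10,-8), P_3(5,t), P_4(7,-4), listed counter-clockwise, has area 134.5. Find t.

Write out the shoelace sum; only the two edges meeting at P_3 involve t:
2·Area = [((-10)·t − 5·(-8)) + (5·(-4) − 7·t)] + 181
       = -17·t + 201 = 269
⇒ t = -4.

-4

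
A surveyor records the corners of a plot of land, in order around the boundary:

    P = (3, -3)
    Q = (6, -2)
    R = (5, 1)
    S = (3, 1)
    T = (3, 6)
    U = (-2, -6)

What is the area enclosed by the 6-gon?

31.5

Apply the shoelace formula: 2A = Σ (x_i·y_{i+1} − x_{i+1}·y_i), indices taken mod 6.
Σ = (12) + (16) + (2) + (15) + (-6) + (24) = 63
Area = |Σ|/2 = 31.5.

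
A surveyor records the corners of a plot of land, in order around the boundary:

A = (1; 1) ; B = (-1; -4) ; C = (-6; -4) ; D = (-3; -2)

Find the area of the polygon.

Σ = (-3) + (-20) + (0) + (-1) = -24
Area = |Σ|/2 = 12.

12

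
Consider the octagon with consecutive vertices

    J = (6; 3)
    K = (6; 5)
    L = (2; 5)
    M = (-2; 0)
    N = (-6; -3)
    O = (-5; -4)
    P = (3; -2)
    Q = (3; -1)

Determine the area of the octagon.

Σ = (12) + (20) + (10) + (6) + (9) + (22) + (3) + (15) = 97
Area = |Σ|/2 = 48.5.

48.5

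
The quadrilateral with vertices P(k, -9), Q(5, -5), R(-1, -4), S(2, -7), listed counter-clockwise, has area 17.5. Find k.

Write out the shoelace sum; only the two edges meeting at P involve k:
2·Area = [(2·(-9) − k·(-7)) + (k·(-5) − 5·(-9))] + -10
       = 2·k + 17 = 35
⇒ k = 9.

9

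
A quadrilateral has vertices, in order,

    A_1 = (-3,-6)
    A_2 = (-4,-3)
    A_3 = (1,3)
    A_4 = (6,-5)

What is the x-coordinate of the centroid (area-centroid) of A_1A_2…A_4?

13/21

Apply the shoelace formula. First the cross-terms c_i = x_i·y_{i+1} − x_{i+1}·y_i:
  -15, -9, -23, -51  ⇒  2A = -98, A = -49.
Then Σ (x_i + x_{i+1})·c_i = -182, so x̄ = -182 / (6·(-49)) = 13/21.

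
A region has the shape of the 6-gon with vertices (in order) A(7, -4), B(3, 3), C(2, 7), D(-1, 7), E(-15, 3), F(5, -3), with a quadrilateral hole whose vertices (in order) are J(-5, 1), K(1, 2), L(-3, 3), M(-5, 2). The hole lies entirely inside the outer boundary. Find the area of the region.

Outer boundary:
Cross-terms: 33, 15, 21, 102, 30, 1  ⇒  Σ = 202
Area = |Σ|/2 = 101.
Hole:
Σ = (-11) + (9) + (9) + (5) = 12
Area = |Σ|/2 = 6.
Net area = 101 − 6 = 95.

95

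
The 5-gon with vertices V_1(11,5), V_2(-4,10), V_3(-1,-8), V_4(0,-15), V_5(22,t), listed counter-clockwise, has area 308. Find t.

Write out the shoelace sum; only the two edges meeting at V_5 involve t:
2·Area = [(0·t − 22·(-15)) + (22·5 − 11·t)] + 187
       = -11·t + 627 = 616
⇒ t = 1.

1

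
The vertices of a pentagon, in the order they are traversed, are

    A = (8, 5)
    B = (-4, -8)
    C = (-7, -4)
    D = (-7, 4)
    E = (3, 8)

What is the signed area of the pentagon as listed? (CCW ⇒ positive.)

-128.5

A→B: (8)(-8) − (-4)(5) = -44
B→C: (-4)(-4) − (-7)(-8) = -40
C→D: (-7)(4) − (-7)(-4) = -56
D→E: (-7)(8) − (3)(4) = -68
E→A: (3)(5) − (8)(8) = -49
Σ = -257
Signed area = Σ/2 = -128.5 (negative ⇒ clockwise traversal).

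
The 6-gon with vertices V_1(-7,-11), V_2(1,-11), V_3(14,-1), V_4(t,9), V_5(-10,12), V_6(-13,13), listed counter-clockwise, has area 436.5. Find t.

Write out the shoelace sum; only the two edges meeting at V_4 involve t:
2·Area = [(14·9 − t·(-1)) + (t·12 − (-10)·9)] + 501
       = 13·t + 717 = 873
⇒ t = 12.

12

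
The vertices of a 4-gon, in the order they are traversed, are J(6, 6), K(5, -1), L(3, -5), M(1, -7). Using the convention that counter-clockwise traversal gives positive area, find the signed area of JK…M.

Apply the shoelace (surveyor's) formula: 2A = Σ (x_i·y_{i+1} − x_{i+1}·y_i), indices taken mod 4.
Σ = (-36) + (-22) + (-16) + (48) = -26
Signed area = Σ/2 = -13 (negative ⇒ clockwise traversal).

-13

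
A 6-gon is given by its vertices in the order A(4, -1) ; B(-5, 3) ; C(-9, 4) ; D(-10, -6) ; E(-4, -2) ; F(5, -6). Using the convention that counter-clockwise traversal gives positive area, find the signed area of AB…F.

Cross-terms: 7, 7, 94, -4, 34, 19  ⇒  Σ = 157
Signed area = Σ/2 = 78.5 (positive ⇒ counter-clockwise traversal).

78.5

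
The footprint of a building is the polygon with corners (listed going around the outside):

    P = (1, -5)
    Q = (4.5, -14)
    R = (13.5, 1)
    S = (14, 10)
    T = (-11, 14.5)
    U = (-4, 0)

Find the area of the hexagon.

357

Σ = (8.5) + (193.5) + (121) + (313) + (58) + (20) = 714
Area = |Σ|/2 = 357.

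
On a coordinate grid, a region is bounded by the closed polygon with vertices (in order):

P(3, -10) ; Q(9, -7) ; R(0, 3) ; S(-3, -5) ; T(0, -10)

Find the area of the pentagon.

Apply the shoelace (surveyor's) formula: 2A = Σ (x_i·y_{i+1} − x_{i+1}·y_i), indices taken mod 5.
Cross-terms: 69, 27, 9, 30, 30  ⇒  Σ = 165
Area = |Σ|/2 = 82.5.

82.5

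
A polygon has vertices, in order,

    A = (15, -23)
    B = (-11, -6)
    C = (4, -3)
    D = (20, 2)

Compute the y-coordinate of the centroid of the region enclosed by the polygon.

Apply the shoelace formula. First the cross-terms c_i = x_i·y_{i+1} − x_{i+1}·y_i:
  -343, 57, 68, -490  ⇒  2A = -708, A = -354.
Then Σ (y_i + y_{i+1})·c_i = 19656, so ȳ = 19656 / (6·(-354)) = -546/59.

-546/59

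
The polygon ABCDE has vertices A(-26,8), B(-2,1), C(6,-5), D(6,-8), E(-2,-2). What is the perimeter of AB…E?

|AB| = √((24)² + (-7)²) = √625 = 25
|BC| = √((8)² + (-6)²) = √100 = 10
|CD| = √((0)² + (-3)²) = √9 = 3
|DE| = √((-8)² + (6)²) = √100 = 10
|EA| = √((-24)² + (10)²) = √676 = 26
Perimeter = 25 + 10 + 3 + 10 + 26 = 74.

74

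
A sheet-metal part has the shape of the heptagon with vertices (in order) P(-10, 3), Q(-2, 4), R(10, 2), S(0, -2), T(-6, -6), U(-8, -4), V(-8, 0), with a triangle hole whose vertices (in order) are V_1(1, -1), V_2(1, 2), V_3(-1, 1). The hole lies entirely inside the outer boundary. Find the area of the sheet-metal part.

92

Outer boundary:
Apply Gauss's area formula: 2A = Σ (x_i·y_{i+1} − x_{i+1}·y_i), indices taken mod 7.
Σ = (-34) + (-44) + (-20) + (-12) + (-24) + (-32) + (-24) = -190
Area = |Σ|/2 = 95.
Hole:
Apply the shoelace formula: 2A = Σ (x_i·y_{i+1} − x_{i+1}·y_i), indices taken mod 3.
Σ = (3) + (3) + (0) = 6
Area = |Σ|/2 = 3.
Net area = 95 − 3 = 92.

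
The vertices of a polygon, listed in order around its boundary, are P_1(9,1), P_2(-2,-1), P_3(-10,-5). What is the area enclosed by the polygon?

14

Cross-terms: -7, 0, 35  ⇒  Σ = 28
Area = |Σ|/2 = 14.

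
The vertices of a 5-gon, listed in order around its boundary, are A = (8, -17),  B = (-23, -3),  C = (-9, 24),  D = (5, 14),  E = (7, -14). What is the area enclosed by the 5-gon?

707.5

Cross-terms: -415, -579, -246, -168, -7  ⇒  Σ = -1415
Area = |Σ|/2 = 707.5.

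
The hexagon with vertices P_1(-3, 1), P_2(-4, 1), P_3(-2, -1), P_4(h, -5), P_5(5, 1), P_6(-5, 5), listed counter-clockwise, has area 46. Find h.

Write out the shoelace sum; only the two edges meeting at P_4 involve h:
2·Area = [((-2)·(-5) − h·(-1)) + (h·1 − 5·(-5))] + 47
       = 2·h + 82 = 92
⇒ h = 5.

5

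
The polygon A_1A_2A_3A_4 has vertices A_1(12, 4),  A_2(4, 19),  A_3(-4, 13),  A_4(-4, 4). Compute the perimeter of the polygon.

52

|A_1A_2| = √((-8)² + (15)²) = √289 = 17
|A_2A_3| = √((-8)² + (-6)²) = √100 = 10
|A_3A_4| = √((0)² + (-9)²) = √81 = 9
|A_4A_1| = √((16)² + (0)²) = √256 = 16
Perimeter = 17 + 10 + 9 + 16 = 52.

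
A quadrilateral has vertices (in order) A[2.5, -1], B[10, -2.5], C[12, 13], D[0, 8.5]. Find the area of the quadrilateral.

122.25

A→B: (2.5)(-2.5) − (10)(-1) = 3.75
B→C: (10)(13) − (12)(-2.5) = 160
C→D: (12)(8.5) − (0)(13) = 102
D→A: (0)(-1) − (2.5)(8.5) = -21.25
Σ = 244.5
Area = |Σ|/2 = 122.25.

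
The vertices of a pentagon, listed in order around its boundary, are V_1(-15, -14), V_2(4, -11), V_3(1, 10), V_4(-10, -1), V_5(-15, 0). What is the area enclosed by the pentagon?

283

Apply the shoelace (surveyor's) formula: 2A = Σ (x_i·y_{i+1} − x_{i+1}·y_i), indices taken mod 5.
Σ = (221) + (51) + (99) + (-15) + (210) = 566
Area = |Σ|/2 = 283.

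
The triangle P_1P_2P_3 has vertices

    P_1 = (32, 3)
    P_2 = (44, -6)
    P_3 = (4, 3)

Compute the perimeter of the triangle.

84

|P_1P_2| = √((12)² + (-9)²) = √225 = 15
|P_2P_3| = √((-40)² + (9)²) = √1681 = 41
|P_3P_1| = √((28)² + (0)²) = √784 = 28
Perimeter = 15 + 41 + 28 = 84.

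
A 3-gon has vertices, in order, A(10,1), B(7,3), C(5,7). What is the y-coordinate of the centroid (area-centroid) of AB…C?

Apply the shoelace (surveyor's) formula. First the cross-terms c_i = x_i·y_{i+1} − x_{i+1}·y_i:
  23, 34, -65  ⇒  2A = -8, A = -4.
Then Σ (y_i + y_{i+1})·c_i = -88, so ȳ = -88 / (6·(-4)) = 11/3.

11/3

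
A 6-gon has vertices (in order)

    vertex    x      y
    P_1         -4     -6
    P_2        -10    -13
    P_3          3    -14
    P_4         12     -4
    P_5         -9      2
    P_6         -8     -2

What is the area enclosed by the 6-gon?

194.5

Apply Gauss's area formula: 2A = Σ (x_i·y_{i+1} − x_{i+1}·y_i), indices taken mod 6.
Σ = (-8) + (179) + (156) + (-12) + (34) + (40) = 389
Area = |Σ|/2 = 194.5.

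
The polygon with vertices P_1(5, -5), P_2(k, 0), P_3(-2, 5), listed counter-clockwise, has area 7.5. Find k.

Write out the shoelace sum; only the two edges meeting at P_2 involve k:
2·Area = [(5·0 − k·(-5)) + (k·5 − (-2)·0)] + -15
       = 10·k + -15 = 15
⇒ k = 3.

3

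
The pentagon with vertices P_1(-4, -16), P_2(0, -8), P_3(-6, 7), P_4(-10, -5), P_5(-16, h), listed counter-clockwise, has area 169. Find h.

-13

The doubled signed area Σ (x_i y_{i+1} − x_{i+1} y_i) is linear in h.
With h=0 it equals 260; the coefficient of h is -6 (from the two edges through P_5).
So -6·h + 260 = 2·169 = 338 ⇒ h = -13.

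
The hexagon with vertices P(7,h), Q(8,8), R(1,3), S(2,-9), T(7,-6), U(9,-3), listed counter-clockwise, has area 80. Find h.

-2

Write out the shoelace sum; only the two edges meeting at P involve h:
2·Area = [(9·h − 7·(-3)) + (7·8 − 8·h)] + 85
       = 1·h + 162 = 160
⇒ h = -2.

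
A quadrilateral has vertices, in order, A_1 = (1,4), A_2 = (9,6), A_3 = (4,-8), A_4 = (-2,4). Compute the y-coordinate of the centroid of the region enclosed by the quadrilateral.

34/69

Apply the shoelace (surveyor's) formula. First the cross-terms c_i = x_i·y_{i+1} − x_{i+1}·y_i:
  -30, -96, 0, -12  ⇒  2A = -138, A = -69.
Then Σ (y_i + y_{i+1})·c_i = -204, so ȳ = -204 / (6·(-69)) = 34/69.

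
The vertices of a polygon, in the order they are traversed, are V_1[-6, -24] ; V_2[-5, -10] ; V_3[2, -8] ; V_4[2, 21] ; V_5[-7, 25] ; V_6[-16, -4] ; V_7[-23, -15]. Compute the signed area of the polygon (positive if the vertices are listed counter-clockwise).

646.5

Apply the surveyor's formula: 2A = Σ (x_i·y_{i+1} − x_{i+1}·y_i), indices taken mod 7.
Cross-terms: -60, 60, 58, 197, 428, 148, 462  ⇒  Σ = 1293
Signed area = Σ/2 = 646.5 (positive ⇒ counter-clockwise traversal).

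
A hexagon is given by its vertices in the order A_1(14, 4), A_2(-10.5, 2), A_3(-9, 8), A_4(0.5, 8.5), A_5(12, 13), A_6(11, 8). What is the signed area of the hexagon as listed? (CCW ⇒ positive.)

-143.5

Apply the shoelace formula: 2A = Σ (x_i·y_{i+1} − x_{i+1}·y_i), indices taken mod 6.
Σ = (70) + (-66) + (-80.5) + (-95.5) + (-47) + (-68) = -287
Signed area = Σ/2 = -143.5 (negative ⇒ clockwise traversal).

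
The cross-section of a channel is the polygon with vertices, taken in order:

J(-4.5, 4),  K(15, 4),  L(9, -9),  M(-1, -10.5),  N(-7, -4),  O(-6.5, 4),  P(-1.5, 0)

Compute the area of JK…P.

238

Apply the shoelace formula: 2A = Σ (x_i·y_{i+1} − x_{i+1}·y_i), indices taken mod 7.
J→K: (-4.5)(4) − (15)(4) = -78
K→L: (15)(-9) − (9)(4) = -171
L→M: (9)(-10.5) − (-1)(-9) = -103.5
M→N: (-1)(-4) − (-7)(-10.5) = -69.5
N→O: (-7)(4) − (-6.5)(-4) = -54
O→P: (-6.5)(0) − (-1.5)(4) = 6
P→J: (-1.5)(4) − (-4.5)(0) = -6
Σ = -476
Area = |Σ|/2 = 238.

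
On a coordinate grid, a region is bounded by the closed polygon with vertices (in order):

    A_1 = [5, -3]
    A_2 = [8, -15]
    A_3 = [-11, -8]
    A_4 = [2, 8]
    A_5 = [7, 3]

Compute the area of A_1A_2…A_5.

Cross-terms: -51, -229, -72, -50, -36  ⇒  Σ = -438
Area = |Σ|/2 = 219.

219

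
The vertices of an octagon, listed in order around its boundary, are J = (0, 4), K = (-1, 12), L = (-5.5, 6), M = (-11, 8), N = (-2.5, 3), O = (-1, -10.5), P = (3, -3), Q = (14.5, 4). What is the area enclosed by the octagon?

Apply the shoelace formula: 2A = Σ (x_i·y_{i+1} − x_{i+1}·y_i), indices taken mod 8.
Cross-terms: 4, 60, 22, -13, 29.25, 34.5, 55.5, 58  ⇒  Σ = 250.25
Area = |Σ|/2 = 125.125.

125.125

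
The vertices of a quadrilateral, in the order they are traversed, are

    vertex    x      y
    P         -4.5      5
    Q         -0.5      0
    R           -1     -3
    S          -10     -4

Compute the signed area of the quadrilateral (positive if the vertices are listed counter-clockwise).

-45

Apply the surveyor's formula: 2A = Σ (x_i·y_{i+1} − x_{i+1}·y_i), indices taken mod 4.
P→Q: (-4.5)(0) − (-0.5)(5) = 2.5
Q→R: (-0.5)(-3) − (-1)(0) = 1.5
R→S: (-1)(-4) − (-10)(-3) = -26
S→P: (-10)(5) − (-4.5)(-4) = -68
Σ = -90
Signed area = Σ/2 = -45 (negative ⇒ clockwise traversal).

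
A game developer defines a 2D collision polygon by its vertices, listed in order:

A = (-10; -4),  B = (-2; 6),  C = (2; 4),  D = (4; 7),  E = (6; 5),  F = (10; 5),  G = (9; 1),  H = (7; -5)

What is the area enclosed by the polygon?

148.5

Apply Gauss's area formula: 2A = Σ (x_i·y_{i+1} − x_{i+1}·y_i), indices taken mod 8.
Σ = (-68) + (-20) + (-2) + (-22) + (-20) + (-35) + (-52) + (-78) = -297
Area = |Σ|/2 = 148.5.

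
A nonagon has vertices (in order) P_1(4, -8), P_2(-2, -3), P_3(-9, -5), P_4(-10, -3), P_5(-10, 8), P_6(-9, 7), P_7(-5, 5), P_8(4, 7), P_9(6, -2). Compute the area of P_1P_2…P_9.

165.5

Apply the shoelace (surveyor's) formula: 2A = Σ (x_i·y_{i+1} − x_{i+1}·y_i), indices taken mod 9.
Σ = (-28) + (-17) + (-23) + (-110) + (2) + (-10) + (-55) + (-50) + (-40) = -331
Area = |Σ|/2 = 165.5.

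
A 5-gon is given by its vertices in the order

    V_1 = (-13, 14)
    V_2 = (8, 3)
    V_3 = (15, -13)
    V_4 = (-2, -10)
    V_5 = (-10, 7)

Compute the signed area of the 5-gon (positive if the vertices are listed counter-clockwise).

Apply the shoelace formula: 2A = Σ (x_i·y_{i+1} − x_{i+1}·y_i), indices taken mod 5.
Σ = (-151) + (-149) + (-176) + (-114) + (-49) = -639
Signed area = Σ/2 = -319.5 (negative ⇒ clockwise traversal).

-319.5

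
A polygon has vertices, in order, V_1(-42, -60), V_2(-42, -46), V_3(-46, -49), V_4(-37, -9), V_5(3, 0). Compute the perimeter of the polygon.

176

|V_1V_2| = √((0)² + (14)²) = √196 = 14
|V_2V_3| = √((-4)² + (-3)²) = √25 = 5
|V_3V_4| = √((9)² + (40)²) = √1681 = 41
|V_4V_5| = √((40)² + (9)²) = √1681 = 41
|V_5V_1| = √((-45)² + (-60)²) = √5625 = 75
Perimeter = 14 + 5 + 41 + 41 + 75 = 176.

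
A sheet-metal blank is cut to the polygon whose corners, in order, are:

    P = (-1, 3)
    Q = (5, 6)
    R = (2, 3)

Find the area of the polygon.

4.5

P→Q: (-1)(6) − (5)(3) = -21
Q→R: (5)(3) − (2)(6) = 3
R→P: (2)(3) − (-1)(3) = 9
Σ = -9
Area = |Σ|/2 = 4.5.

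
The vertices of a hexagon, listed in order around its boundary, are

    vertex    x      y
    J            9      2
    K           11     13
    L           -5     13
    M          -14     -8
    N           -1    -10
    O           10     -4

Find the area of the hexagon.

Apply the shoelace (surveyor's) formula: 2A = Σ (x_i·y_{i+1} − x_{i+1}·y_i), indices taken mod 6.
Σ = (95) + (208) + (222) + (132) + (104) + (56) = 817
Area = |Σ|/2 = 408.5.

408.5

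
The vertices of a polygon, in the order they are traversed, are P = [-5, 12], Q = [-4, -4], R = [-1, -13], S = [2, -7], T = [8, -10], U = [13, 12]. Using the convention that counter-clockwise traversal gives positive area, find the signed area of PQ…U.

313.5

Cross-terms: 68, 48, 33, 36, 226, 216  ⇒  Σ = 627
Signed area = Σ/2 = 313.5 (positive ⇒ counter-clockwise traversal).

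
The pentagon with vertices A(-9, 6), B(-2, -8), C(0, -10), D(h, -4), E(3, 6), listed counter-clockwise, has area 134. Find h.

The doubled signed area Σ (x_i y_{i+1} − x_{i+1} y_i) is linear in h.
With h=0 it equals 188; the coefficient of h is 16 (from the two edges through D).
So 16·h + 188 = 2·134 = 268 ⇒ h = 5.

5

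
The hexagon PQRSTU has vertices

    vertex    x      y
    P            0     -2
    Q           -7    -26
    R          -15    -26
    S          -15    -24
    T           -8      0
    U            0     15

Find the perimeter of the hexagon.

|PQ| = √((-7)² + (-24)²) = √625 = 25
|QR| = √((-8)² + (0)²) = √64 = 8
|RS| = √((0)² + (2)²) = √4 = 2
|ST| = √((7)² + (24)²) = √625 = 25
|TU| = √((8)² + (15)²) = √289 = 17
|UP| = √((0)² + (-17)²) = √289 = 17
Perimeter = 25 + 8 + 2 + 25 + 17 + 17 = 94.

94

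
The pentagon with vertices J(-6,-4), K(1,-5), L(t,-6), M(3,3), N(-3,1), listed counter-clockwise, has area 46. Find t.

Write out the shoelace sum; only the two edges meeting at L involve t:
2·Area = [(1·(-6) − t·(-5)) + (t·3 − 3·(-6))] + 64
       = 8·t + 76 = 92
⇒ t = 2.

2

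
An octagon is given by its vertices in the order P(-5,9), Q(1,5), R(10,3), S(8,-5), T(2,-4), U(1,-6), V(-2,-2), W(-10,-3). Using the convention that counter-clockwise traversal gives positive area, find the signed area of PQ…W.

-159

Σ = (-34) + (-47) + (-74) + (-22) + (-8) + (-14) + (-14) + (-105) = -318
Signed area = Σ/2 = -159 (negative ⇒ clockwise traversal).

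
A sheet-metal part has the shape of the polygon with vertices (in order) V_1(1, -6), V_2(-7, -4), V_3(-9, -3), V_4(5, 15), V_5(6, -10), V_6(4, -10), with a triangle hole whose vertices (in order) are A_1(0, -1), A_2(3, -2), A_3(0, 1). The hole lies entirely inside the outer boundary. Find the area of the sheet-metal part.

174.5

Outer boundary:
Apply the shoelace (surveyor's) formula: 2A = Σ (x_i·y_{i+1} − x_{i+1}·y_i), indices taken mod 6.
Cross-terms: -46, -15, -120, -140, -20, -14  ⇒  Σ = -355
Area = |Σ|/2 = 177.5.
Hole:
Apply the shoelace (surveyor's) formula: 2A = Σ (x_i·y_{i+1} − x_{i+1}·y_i), indices taken mod 3.
A_1→A_2: (0)(-2) − (3)(-1) = 3
A_2→A_3: (3)(1) − (0)(-2) = 3
A_3→A_1: (0)(-1) − (0)(1) = 0
Σ = 6
Area = |Σ|/2 = 3.
Net area = 177.5 − 3 = 174.5.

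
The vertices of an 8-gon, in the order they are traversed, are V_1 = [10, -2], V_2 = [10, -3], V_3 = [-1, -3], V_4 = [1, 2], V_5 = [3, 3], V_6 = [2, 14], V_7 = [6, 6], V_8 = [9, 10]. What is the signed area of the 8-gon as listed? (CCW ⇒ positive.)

-96.5

Σ = (-10) + (-33) + (1) + (-3) + (36) + (-72) + (6) + (-118) = -193
Signed area = Σ/2 = -96.5 (negative ⇒ clockwise traversal).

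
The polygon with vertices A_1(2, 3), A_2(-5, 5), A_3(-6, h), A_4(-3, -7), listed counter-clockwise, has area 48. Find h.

The doubled signed area Σ (x_i y_{i+1} − x_{i+1} y_i) is linear in h.
With h=0 it equals 102; the coefficient of h is -2 (from the two edges through A_3).
So -2·h + 102 = 2·48 = 96 ⇒ h = 3.

3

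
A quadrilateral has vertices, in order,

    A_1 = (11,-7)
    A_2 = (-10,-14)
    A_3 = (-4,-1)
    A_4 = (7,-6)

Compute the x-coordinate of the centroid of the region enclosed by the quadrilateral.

-91/74

Apply the shoelace (surveyor's) formula. First the cross-terms c_i = x_i·y_{i+1} − x_{i+1}·y_i:
  -224, -46, 31, 17  ⇒  2A = -222, A = -111.
Then Σ (x_i + x_{i+1})·c_i = 819, so x̄ = 819 / (6·(-111)) = -91/74.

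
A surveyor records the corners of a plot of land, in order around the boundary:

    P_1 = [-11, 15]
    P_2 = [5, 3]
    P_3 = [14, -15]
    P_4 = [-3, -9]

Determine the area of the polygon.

270

Apply the shoelace formula: 2A = Σ (x_i·y_{i+1} − x_{i+1}·y_i), indices taken mod 4.
Cross-terms: -108, -117, -171, -144  ⇒  Σ = -540
Area = |Σ|/2 = 270.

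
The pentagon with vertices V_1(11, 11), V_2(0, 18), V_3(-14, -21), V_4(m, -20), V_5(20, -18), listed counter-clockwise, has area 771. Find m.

Write out the shoelace sum; only the two edges meeting at V_4 involve m:
2·Area = [((-14)·(-20) − m·(-21)) + (m·(-18) − 20·(-20))] + 868
       = 3·m + 1548 = 1542
⇒ m = -2.

-2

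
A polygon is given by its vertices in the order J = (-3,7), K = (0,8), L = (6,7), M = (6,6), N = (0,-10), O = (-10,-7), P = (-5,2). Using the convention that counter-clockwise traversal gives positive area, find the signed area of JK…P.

-161

Apply Gauss's area formula: 2A = Σ (x_i·y_{i+1} − x_{i+1}·y_i), indices taken mod 7.
Σ = (-24) + (-48) + (-6) + (-60) + (-100) + (-55) + (-29) = -322
Signed area = Σ/2 = -161 (negative ⇒ clockwise traversal).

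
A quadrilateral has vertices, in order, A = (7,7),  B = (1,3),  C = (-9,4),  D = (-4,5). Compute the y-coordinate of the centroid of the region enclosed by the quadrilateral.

220/47

Apply the surveyor's formula. First the cross-terms c_i = x_i·y_{i+1} − x_{i+1}·y_i:
  14, 31, -29, -63  ⇒  2A = -47, A = -23.5.
Then Σ (y_i + y_{i+1})·c_i = -660, so ȳ = -660 / (6·(-23.5)) = 220/47.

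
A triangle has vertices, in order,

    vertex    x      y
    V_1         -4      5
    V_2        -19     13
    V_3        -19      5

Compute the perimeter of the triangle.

|V_1V_2| = √((-15)² + (8)²) = √289 = 17
|V_2V_3| = √((0)² + (-8)²) = √64 = 8
|V_3V_1| = √((15)² + (0)²) = √225 = 15
Perimeter = 17 + 8 + 15 = 40.

40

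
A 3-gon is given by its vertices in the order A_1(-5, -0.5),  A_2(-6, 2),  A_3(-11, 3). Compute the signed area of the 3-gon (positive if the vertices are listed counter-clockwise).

5.75

Σ = (-13) + (4) + (20.5) = 11.5
Signed area = Σ/2 = 5.75 (positive ⇒ counter-clockwise traversal).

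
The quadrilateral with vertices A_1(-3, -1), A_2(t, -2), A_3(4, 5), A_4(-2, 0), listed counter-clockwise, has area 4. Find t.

The doubled signed area Σ (x_i y_{i+1} − x_{i+1} y_i) is linear in t.
With t=0 it equals 26; the coefficient of t is 6 (from the two edges through A_2).
So 6·t + 26 = 2·4 = 8 ⇒ t = -3.

-3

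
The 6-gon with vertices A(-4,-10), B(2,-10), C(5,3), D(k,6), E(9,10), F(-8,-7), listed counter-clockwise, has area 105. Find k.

The doubled signed area Σ (x_i y_{i+1} − x_{i+1} y_i) is linear in k.
With k=0 it equals 161; the coefficient of k is 7 (from the two edges through D).
So 7·k + 161 = 2·105 = 210 ⇒ k = 7.

7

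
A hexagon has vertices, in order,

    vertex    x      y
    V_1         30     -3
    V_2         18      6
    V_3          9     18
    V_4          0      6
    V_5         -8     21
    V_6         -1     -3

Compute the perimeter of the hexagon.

|V_1V_2| = √((-12)² + (9)²) = √225 = 15
|V_2V_3| = √((-9)² + (12)²) = √225 = 15
|V_3V_4| = √((-9)² + (-12)²) = √225 = 15
|V_4V_5| = √((-8)² + (15)²) = √289 = 17
|V_5V_6| = √((7)² + (-24)²) = √625 = 25
|V_6V_1| = √((31)² + (0)²) = √961 = 31
Perimeter = 15 + 15 + 15 + 17 + 25 + 31 = 118.

118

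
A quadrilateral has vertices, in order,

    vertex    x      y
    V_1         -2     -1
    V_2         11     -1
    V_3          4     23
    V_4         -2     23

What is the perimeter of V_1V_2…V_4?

|V_1V_2| = √((13)² + (0)²) = √169 = 13
|V_2V_3| = √((-7)² + (24)²) = √625 = 25
|V_3V_4| = √((-6)² + (0)²) = √36 = 6
|V_4V_1| = √((0)² + (-24)²) = √576 = 24
Perimeter = 13 + 25 + 6 + 24 = 68.

68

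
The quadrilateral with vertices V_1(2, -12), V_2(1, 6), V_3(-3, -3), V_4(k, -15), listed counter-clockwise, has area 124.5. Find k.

Write out the shoelace sum; only the two edges meeting at V_4 involve k:
2·Area = [((-3)·(-15) − k·(-3)) + (k·(-12) − 2·(-15))] + 39
       = -9·k + 114 = 249
⇒ k = -15.

-15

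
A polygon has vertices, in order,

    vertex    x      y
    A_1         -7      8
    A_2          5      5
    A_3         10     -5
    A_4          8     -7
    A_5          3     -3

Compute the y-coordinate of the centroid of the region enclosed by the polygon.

19/18

Apply the shoelace formula. First the cross-terms c_i = x_i·y_{i+1} − x_{i+1}·y_i:
  -75, -75, -30, -3, 3  ⇒  2A = -180, A = -90.
Then Σ (y_i + y_{i+1})·c_i = -570, so ȳ = -570 / (6·(-90)) = 19/18.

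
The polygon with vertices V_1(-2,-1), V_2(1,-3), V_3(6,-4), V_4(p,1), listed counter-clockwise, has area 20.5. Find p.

4

The doubled signed area Σ (x_i y_{i+1} − x_{i+1} y_i) is linear in p.
With p=0 it equals 29; the coefficient of p is 3 (from the two edges through V_4).
So 3·p + 29 = 2·20.5 = 41 ⇒ p = 4.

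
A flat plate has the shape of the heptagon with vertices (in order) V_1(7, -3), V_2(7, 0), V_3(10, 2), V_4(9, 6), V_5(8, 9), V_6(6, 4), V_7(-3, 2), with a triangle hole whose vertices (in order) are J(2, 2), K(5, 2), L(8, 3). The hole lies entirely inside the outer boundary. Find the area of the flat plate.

52

Outer boundary:
V_1→V_2: (7)(0) − (7)(-3) = 21
V_2→V_3: (7)(2) − (10)(0) = 14
V_3→V_4: (10)(6) − (9)(2) = 42
V_4→V_5: (9)(9) − (8)(6) = 33
V_5→V_6: (8)(4) − (6)(9) = -22
V_6→V_7: (6)(2) − (-3)(4) = 24
V_7→V_1: (-3)(-3) − (7)(2) = -5
Σ = 107
Area = |Σ|/2 = 53.5.
Hole:
Apply the shoelace formula: 2A = Σ (x_i·y_{i+1} − x_{i+1}·y_i), indices taken mod 3.
Σ = (-6) + (-1) + (10) = 3
Area = |Σ|/2 = 1.5.
Net area = 53.5 − 1.5 = 52.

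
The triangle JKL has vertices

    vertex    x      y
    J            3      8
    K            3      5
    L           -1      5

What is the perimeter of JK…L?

12

|JK| = √((0)² + (-3)²) = √9 = 3
|KL| = √((-4)² + (0)²) = √16 = 4
|LJ| = √((4)² + (3)²) = √25 = 5
Perimeter = 3 + 4 + 5 = 12.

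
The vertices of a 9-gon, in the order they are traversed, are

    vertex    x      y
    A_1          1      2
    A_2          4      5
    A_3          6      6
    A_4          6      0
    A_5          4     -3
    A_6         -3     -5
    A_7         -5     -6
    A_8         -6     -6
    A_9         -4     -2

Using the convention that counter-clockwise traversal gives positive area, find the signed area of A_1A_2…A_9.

-61.5

A_1→A_2: (1)(5) − (4)(2) = -3
A_2→A_3: (4)(6) − (6)(5) = -6
A_3→A_4: (6)(0) − (6)(6) = -36
A_4→A_5: (6)(-3) − (4)(0) = -18
A_5→A_6: (4)(-5) − (-3)(-3) = -29
A_6→A_7: (-3)(-6) − (-5)(-5) = -7
A_7→A_8: (-5)(-6) − (-6)(-6) = -6
A_8→A_9: (-6)(-2) − (-4)(-6) = -12
A_9→A_1: (-4)(2) − (1)(-2) = -6
Σ = -123
Signed area = Σ/2 = -61.5 (negative ⇒ clockwise traversal).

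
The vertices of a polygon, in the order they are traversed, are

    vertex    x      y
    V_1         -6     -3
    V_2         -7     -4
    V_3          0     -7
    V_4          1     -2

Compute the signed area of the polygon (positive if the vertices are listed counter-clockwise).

Apply the shoelace (surveyor's) formula: 2A = Σ (x_i·y_{i+1} − x_{i+1}·y_i), indices taken mod 4.
Cross-terms: 3, 49, 7, -15  ⇒  Σ = 44
Signed area = Σ/2 = 22 (positive ⇒ counter-clockwise traversal).

22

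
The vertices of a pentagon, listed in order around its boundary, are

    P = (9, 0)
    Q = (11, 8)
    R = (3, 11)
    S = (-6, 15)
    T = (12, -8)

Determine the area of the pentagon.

110

P→Q: (9)(8) − (11)(0) = 72
Q→R: (11)(11) − (3)(8) = 97
R→S: (3)(15) − (-6)(11) = 111
S→T: (-6)(-8) − (12)(15) = -132
T→P: (12)(0) − (9)(-8) = 72
Σ = 220
Area = |Σ|/2 = 110.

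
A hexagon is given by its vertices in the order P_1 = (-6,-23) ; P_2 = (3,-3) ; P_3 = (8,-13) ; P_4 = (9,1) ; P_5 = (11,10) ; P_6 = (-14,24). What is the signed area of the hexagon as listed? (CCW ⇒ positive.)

573

Apply the surveyor's formula: 2A = Σ (x_i·y_{i+1} − x_{i+1}·y_i), indices taken mod 6.
P_1→P_2: (-6)(-3) − (3)(-23) = 87
P_2→P_3: (3)(-13) − (8)(-3) = -15
P_3→P_4: (8)(1) − (9)(-13) = 125
P_4→P_5: (9)(10) − (11)(1) = 79
P_5→P_6: (11)(24) − (-14)(10) = 404
P_6→P_1: (-14)(-23) − (-6)(24) = 466
Σ = 1146
Signed area = Σ/2 = 573 (positive ⇒ counter-clockwise traversal).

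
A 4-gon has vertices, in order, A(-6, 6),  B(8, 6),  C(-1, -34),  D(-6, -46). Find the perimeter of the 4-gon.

|AB| = √((14)² + (0)²) = √196 = 14
|BC| = √((-9)² + (-40)²) = √1681 = 41
|CD| = √((-5)² + (-12)²) = √169 = 13
|DA| = √((0)² + (52)²) = √2704 = 52
Perimeter = 14 + 41 + 13 + 52 = 120.

120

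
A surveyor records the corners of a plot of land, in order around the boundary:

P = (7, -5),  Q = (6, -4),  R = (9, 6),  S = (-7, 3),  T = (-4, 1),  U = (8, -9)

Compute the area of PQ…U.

99.5

Cross-terms: 2, 72, 69, 5, 28, 23  ⇒  Σ = 199
Area = |Σ|/2 = 99.5.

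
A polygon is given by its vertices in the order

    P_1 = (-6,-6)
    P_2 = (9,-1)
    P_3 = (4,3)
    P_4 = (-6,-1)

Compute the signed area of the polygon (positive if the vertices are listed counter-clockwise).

67.5

Σ = (60) + (31) + (14) + (30) = 135
Signed area = Σ/2 = 67.5 (positive ⇒ counter-clockwise traversal).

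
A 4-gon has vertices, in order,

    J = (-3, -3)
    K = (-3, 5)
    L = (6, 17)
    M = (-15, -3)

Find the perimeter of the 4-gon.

|JK| = √((0)² + (8)²) = √64 = 8
|KL| = √((9)² + (12)²) = √225 = 15
|LM| = √((-21)² + (-20)²) = √841 = 29
|MJ| = √((12)² + (0)²) = √144 = 12
Perimeter = 8 + 15 + 29 + 12 = 64.

64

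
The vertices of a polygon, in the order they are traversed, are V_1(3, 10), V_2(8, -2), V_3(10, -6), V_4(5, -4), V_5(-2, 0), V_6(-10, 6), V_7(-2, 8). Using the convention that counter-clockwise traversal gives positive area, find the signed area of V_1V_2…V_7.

Apply the surveyor's formula: 2A = Σ (x_i·y_{i+1} − x_{i+1}·y_i), indices taken mod 7.
Cross-terms: -86, -28, -10, -8, -12, -68, -44  ⇒  Σ = -256
Signed area = Σ/2 = -128 (negative ⇒ clockwise traversal).

-128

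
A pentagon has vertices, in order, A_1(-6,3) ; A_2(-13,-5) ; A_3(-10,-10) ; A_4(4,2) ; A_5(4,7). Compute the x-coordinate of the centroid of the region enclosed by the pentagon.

-1073/243

Apply the shoelace (surveyor's) formula. First the cross-terms c_i = x_i·y_{i+1} − x_{i+1}·y_i:
  69, 80, 20, 20, 54  ⇒  2A = 243, A = 121.5.
Then Σ (x_i + x_{i+1})·c_i = -3219, so x̄ = -3219 / (6·121.5) = -1073/243.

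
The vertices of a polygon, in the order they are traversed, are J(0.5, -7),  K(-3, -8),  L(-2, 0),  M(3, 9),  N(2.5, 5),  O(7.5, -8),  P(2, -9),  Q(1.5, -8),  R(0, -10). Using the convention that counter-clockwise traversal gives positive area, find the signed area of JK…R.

Σ = (-25) + (-16) + (-18) + (-7.5) + (-57.5) + (-51.5) + (-2.5) + (-15) + (5) = -188
Signed area = Σ/2 = -94 (negative ⇒ clockwise traversal).

-94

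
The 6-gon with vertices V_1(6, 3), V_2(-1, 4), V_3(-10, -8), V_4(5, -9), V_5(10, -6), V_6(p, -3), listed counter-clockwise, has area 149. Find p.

5

The doubled signed area Σ (x_i y_{i+1} − x_{i+1} y_i) is linear in p.
With p=0 it equals 253; the coefficient of p is 9 (from the two edges through V_6).
So 9·p + 253 = 2·149 = 298 ⇒ p = 5.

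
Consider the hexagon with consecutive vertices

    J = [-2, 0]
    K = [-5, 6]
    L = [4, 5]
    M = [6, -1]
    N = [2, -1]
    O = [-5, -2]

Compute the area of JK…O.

Σ = (-12) + (-49) + (-34) + (-4) + (-9) + (-4) = -112
Area = |Σ|/2 = 56.

56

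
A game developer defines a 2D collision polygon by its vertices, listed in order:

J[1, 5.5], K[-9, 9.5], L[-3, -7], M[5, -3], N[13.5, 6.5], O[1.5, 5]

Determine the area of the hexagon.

J→K: (1)(9.5) − (-9)(5.5) = 59
K→L: (-9)(-7) − (-3)(9.5) = 91.5
L→M: (-3)(-3) − (5)(-7) = 44
M→N: (5)(6.5) − (13.5)(-3) = 73
N→O: (13.5)(5) − (1.5)(6.5) = 57.75
O→J: (1.5)(5.5) − (1)(5) = 3.25
Σ = 328.5
Area = |Σ|/2 = 164.25.

164.25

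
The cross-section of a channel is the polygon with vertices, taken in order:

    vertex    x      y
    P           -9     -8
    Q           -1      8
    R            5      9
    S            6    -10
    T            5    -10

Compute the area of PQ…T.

Apply the surveyor's formula: 2A = Σ (x_i·y_{i+1} − x_{i+1}·y_i), indices taken mod 5.
P→Q: (-9)(8) − (-1)(-8) = -80
Q→R: (-1)(9) − (5)(8) = -49
R→S: (5)(-10) − (6)(9) = -104
S→T: (6)(-10) − (5)(-10) = -10
T→P: (5)(-8) − (-9)(-10) = -130
Σ = -373
Area = |Σ|/2 = 186.5.

186.5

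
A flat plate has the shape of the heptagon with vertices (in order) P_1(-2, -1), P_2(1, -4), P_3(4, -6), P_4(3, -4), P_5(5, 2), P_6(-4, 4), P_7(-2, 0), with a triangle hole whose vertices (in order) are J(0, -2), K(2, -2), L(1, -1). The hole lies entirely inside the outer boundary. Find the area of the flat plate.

Outer boundary:
Apply Gauss's area formula: 2A = Σ (x_i·y_{i+1} − x_{i+1}·y_i), indices taken mod 7.
Σ = (9) + (10) + (2) + (26) + (28) + (8) + (2) = 85
Area = |Σ|/2 = 42.5.
Hole:
Apply the shoelace (surveyor's) formula: 2A = Σ (x_i·y_{i+1} − x_{i+1}·y_i), indices taken mod 3.
Σ = (4) + (0) + (-2) = 2
Area = |Σ|/2 = 1.
Net area = 42.5 − 1 = 41.5.

41.5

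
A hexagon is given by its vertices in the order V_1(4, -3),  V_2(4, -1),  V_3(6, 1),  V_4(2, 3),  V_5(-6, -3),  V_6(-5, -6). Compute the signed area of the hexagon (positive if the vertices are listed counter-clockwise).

53

Apply Gauss's area formula: 2A = Σ (x_i·y_{i+1} − x_{i+1}·y_i), indices taken mod 6.
Σ = (8) + (10) + (16) + (12) + (21) + (39) = 106
Signed area = Σ/2 = 53 (positive ⇒ counter-clockwise traversal).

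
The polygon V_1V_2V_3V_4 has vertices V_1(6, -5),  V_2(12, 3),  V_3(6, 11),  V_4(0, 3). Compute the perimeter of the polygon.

40

|V_1V_2| = √((6)² + (8)²) = √100 = 10
|V_2V_3| = √((-6)² + (8)²) = √100 = 10
|V_3V_4| = √((-6)² + (-8)²) = √100 = 10
|V_4V_1| = √((6)² + (-8)²) = √100 = 10
Perimeter = 10 + 10 + 10 + 10 = 40.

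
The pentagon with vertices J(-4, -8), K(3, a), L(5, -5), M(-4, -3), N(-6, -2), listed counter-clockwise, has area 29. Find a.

-6

Write out the shoelace sum; only the two edges meeting at K involve a:
2·Area = [((-4)·a − 3·(-8)) + (3·(-5) − 5·a)] + -5
       = -9·a + 4 = 58
⇒ a = -6.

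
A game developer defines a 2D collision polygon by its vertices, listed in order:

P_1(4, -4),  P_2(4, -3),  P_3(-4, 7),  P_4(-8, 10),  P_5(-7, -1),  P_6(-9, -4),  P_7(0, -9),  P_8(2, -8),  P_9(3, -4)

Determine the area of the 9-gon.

126

Apply the surveyor's formula: 2A = Σ (x_i·y_{i+1} − x_{i+1}·y_i), indices taken mod 9.
Σ = (4) + (16) + (16) + (78) + (19) + (81) + (18) + (16) + (4) = 252
Area = |Σ|/2 = 126.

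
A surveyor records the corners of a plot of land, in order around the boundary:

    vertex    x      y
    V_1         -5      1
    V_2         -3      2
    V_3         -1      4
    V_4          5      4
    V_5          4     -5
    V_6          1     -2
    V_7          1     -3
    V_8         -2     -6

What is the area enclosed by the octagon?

65

Apply the shoelace (surveyor's) formula: 2A = Σ (x_i·y_{i+1} − x_{i+1}·y_i), indices taken mod 8.
Σ = (-7) + (-10) + (-24) + (-41) + (-3) + (-1) + (-12) + (-32) = -130
Area = |Σ|/2 = 65.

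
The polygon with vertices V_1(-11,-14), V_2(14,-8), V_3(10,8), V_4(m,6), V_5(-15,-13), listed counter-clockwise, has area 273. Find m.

The doubled signed area Σ (x_i y_{i+1} − x_{i+1} y_i) is linear in m.
With m=0 it equals 693; the coefficient of m is -21 (from the two edges through V_4).
So -21·m + 693 = 2·273 = 546 ⇒ m = 7.

7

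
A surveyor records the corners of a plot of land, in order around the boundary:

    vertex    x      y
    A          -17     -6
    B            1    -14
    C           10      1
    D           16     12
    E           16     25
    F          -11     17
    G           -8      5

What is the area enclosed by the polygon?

Apply Gauss's area formula: 2A = Σ (x_i·y_{i+1} − x_{i+1}·y_i), indices taken mod 7.
Cross-terms: 244, 141, 104, 208, 547, 81, 133  ⇒  Σ = 1458
Area = |Σ|/2 = 729.

729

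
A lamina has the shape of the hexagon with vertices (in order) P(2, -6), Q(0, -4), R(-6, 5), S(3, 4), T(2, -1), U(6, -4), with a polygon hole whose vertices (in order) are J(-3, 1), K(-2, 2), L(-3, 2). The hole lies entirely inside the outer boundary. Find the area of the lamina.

55.5

Outer boundary:
Apply the shoelace (surveyor's) formula: 2A = Σ (x_i·y_{i+1} − x_{i+1}·y_i), indices taken mod 6.
Cross-terms: -8, -24, -39, -11, -2, -28  ⇒  Σ = -112
Area = |Σ|/2 = 56.
Hole:
Apply the shoelace formula: 2A = Σ (x_i·y_{i+1} − x_{i+1}·y_i), indices taken mod 3.
Cross-terms: -4, 2, 3  ⇒  Σ = 1
Area = |Σ|/2 = 0.5.
Net area = 56 − 0.5 = 55.5.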